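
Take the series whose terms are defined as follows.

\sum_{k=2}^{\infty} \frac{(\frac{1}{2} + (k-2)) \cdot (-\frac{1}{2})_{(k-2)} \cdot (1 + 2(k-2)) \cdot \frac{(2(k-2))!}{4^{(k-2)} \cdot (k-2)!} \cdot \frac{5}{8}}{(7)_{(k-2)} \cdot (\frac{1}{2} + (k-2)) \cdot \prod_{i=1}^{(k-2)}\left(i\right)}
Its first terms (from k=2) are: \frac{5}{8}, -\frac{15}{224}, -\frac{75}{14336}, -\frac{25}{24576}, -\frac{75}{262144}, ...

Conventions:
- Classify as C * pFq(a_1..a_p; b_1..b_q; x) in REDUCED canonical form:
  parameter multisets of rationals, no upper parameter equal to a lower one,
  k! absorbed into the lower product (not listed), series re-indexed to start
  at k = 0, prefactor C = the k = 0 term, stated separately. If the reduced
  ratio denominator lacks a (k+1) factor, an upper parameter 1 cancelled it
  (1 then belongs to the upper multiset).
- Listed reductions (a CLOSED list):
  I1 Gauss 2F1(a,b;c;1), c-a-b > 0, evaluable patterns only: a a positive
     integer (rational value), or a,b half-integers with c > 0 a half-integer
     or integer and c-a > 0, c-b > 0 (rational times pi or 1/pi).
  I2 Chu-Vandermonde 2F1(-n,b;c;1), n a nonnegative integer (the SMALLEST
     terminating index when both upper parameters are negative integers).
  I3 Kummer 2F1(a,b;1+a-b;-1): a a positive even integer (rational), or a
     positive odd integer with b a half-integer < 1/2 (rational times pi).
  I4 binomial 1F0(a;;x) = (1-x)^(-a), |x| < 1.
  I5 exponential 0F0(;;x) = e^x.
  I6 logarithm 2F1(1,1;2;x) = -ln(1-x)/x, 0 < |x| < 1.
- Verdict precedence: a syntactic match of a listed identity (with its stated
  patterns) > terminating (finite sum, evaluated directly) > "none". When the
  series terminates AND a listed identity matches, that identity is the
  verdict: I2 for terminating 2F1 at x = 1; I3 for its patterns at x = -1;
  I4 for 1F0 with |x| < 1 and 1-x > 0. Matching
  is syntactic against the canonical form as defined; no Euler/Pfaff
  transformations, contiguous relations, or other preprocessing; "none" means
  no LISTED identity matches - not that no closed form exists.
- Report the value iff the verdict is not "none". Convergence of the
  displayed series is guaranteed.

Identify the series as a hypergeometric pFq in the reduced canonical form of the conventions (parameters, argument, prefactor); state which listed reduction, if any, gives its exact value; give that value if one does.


With C = \frac{5}{8}: the canonical form is 2F1(-\frac{1}{2}, \frac{3}{2}; 7; 1). Verdict: Gauss (I1, half-integer pattern) matches (x = 1; upper {-\frac{1}{2}, \frac{3}{2}} half-integers, c = 7 in the evaluable pattern). Hence: \frac{327680}{189189} / \pi.

Structural cue: t_0 = \frac{5}{8} here, and k + 1/2 divides numerator and denominator alike; C = 5/8, x = 1 after cancelling.
Ratio: r(k) = 1 * (k-\frac{1}{2}) (k+\frac{3}{2}) / [(k+7) (k+1)] ; factor over Q: parameters, x = 1, and C = \frac{5}{8}.


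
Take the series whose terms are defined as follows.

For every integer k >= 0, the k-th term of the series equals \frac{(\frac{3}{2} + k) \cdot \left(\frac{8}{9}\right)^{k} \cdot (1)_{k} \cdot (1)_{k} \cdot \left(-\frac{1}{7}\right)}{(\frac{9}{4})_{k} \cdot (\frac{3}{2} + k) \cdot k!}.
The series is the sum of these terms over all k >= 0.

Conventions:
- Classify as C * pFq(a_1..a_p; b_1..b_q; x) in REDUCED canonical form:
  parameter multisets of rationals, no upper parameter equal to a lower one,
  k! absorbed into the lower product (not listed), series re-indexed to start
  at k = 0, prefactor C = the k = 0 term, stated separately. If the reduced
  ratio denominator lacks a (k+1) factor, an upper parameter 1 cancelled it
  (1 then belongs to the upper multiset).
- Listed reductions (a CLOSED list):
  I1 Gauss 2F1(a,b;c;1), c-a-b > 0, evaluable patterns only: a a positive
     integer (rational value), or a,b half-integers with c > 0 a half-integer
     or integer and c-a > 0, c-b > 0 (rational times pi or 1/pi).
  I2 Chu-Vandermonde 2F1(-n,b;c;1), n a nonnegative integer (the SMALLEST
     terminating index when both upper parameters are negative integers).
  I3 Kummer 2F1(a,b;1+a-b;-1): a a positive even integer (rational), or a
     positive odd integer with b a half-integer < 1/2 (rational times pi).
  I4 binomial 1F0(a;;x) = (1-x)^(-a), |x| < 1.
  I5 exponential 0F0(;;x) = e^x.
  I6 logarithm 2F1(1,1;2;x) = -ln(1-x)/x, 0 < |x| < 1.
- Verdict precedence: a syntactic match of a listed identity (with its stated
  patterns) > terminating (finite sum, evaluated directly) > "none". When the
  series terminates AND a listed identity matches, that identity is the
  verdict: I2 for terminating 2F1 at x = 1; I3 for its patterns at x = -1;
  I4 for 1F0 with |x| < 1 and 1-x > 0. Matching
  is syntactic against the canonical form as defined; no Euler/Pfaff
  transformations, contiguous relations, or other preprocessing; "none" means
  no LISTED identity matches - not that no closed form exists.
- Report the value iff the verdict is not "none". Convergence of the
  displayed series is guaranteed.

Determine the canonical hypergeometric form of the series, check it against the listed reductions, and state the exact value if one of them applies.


Canonical form: C = -\frac{1}{7} times 2F1 with upper {1, 1}, lower {\frac{9}{4}}, x = \frac{8}{9}. Verdict: none. Every listed pattern misses the 2F1 form at \frac{8}{9}, upper {1, 1}.

First insight: with t_0 = -\frac{1}{7}, the factor k + 3/2 cancels (top and bottom), leaving prefactor -1/7.
Ratio: r(k) = \frac{8}{9} * (k+1) (k+1) / [(k+\frac{9}{4}) (k+1)] - rational in k, leading ratio \frac{8}{9}; with t_0 = -\frac{1}{7}, classification follows.


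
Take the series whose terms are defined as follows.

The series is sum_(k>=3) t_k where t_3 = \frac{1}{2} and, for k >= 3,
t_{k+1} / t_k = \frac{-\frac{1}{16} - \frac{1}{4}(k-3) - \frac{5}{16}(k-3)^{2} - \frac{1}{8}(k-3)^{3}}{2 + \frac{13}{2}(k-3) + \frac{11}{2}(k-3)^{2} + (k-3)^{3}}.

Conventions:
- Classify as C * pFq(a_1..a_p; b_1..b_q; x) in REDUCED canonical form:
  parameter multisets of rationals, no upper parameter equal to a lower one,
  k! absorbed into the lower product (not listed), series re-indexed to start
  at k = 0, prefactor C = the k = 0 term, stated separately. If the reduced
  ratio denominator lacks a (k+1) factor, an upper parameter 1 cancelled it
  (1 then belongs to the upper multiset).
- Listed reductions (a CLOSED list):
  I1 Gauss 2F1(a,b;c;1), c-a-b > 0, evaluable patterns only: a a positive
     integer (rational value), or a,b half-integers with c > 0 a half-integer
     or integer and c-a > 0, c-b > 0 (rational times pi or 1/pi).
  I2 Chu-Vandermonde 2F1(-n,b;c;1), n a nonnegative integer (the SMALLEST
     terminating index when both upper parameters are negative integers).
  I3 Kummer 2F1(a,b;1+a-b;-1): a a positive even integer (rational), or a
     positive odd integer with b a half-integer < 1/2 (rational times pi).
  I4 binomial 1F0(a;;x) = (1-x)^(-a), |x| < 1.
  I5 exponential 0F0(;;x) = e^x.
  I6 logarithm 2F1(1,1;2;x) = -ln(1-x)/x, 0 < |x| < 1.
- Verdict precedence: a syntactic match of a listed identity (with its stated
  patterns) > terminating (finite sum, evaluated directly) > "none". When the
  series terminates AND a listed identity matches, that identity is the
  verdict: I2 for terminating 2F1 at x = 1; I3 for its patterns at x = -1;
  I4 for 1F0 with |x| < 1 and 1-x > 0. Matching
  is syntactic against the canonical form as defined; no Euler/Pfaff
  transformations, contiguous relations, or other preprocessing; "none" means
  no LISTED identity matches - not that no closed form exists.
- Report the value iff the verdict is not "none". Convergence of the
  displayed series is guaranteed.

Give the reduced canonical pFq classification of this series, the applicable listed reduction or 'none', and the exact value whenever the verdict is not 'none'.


With C = \frac{1}{2}: the canonical form is 2F1(1, 1; 4; -\frac{1}{8}). Verdict: none - at argument -\frac{1}{8} the multisets {1, 1} ; {4} match no listed identity.

Key observation: t_0 = \frac{1}{2} here, and factor the ratio over Q (C = 1/2): negated roots = parameters.
Consecutive-term ratio: r(k) = -\frac{1}{8} * (k+1) (k+1) / [(k+4) (k+1)] - rational in k. x = -\frac{1}{8}; t_0 = \frac{1}{2}; negate the roots.


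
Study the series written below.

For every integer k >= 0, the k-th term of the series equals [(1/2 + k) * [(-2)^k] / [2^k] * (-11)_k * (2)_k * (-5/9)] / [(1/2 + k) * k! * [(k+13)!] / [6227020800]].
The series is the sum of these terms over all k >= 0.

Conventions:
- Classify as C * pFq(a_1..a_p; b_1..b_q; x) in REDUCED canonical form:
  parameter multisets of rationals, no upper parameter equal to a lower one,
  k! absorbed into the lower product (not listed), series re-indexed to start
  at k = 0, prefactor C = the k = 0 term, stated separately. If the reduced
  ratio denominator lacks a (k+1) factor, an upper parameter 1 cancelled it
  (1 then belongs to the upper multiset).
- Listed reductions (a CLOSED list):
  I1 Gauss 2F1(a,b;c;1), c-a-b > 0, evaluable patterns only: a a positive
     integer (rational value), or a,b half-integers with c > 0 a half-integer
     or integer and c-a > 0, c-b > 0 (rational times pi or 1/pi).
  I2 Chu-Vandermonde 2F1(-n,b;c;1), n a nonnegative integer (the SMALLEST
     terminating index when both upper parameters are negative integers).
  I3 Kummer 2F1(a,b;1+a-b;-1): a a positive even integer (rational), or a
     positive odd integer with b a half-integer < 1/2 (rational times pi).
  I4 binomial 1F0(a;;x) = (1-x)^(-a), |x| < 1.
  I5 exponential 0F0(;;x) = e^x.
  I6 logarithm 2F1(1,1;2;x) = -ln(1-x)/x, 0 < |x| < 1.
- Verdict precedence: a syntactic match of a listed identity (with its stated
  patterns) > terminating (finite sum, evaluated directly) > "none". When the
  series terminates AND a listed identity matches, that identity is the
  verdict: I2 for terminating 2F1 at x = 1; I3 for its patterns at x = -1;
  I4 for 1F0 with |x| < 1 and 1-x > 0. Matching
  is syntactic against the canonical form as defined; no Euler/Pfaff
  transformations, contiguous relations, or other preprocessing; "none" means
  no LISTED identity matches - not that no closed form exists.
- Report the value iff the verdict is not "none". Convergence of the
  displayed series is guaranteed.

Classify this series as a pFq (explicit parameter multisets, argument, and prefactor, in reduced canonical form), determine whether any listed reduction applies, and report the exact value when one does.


This is -5/9 * 2F1(-11, 2; 14; -1) in reduced canonical form. Verdict: Kummer (I3) applies (x = -1; c = 14 equals 1+a-b for upper {-11, 2}: listed pattern). Hence: -65/18.

The tell: x = (-1) and the two k-th powers (C = -5/9) combine into one argument.
Adjacent-term ratio: r(k) = (-1) * (k-11) (k+2) / [(k+14) (k+1)] - poly over poly, x = (-1) from leading terms; C = -5/9 at k = 0.


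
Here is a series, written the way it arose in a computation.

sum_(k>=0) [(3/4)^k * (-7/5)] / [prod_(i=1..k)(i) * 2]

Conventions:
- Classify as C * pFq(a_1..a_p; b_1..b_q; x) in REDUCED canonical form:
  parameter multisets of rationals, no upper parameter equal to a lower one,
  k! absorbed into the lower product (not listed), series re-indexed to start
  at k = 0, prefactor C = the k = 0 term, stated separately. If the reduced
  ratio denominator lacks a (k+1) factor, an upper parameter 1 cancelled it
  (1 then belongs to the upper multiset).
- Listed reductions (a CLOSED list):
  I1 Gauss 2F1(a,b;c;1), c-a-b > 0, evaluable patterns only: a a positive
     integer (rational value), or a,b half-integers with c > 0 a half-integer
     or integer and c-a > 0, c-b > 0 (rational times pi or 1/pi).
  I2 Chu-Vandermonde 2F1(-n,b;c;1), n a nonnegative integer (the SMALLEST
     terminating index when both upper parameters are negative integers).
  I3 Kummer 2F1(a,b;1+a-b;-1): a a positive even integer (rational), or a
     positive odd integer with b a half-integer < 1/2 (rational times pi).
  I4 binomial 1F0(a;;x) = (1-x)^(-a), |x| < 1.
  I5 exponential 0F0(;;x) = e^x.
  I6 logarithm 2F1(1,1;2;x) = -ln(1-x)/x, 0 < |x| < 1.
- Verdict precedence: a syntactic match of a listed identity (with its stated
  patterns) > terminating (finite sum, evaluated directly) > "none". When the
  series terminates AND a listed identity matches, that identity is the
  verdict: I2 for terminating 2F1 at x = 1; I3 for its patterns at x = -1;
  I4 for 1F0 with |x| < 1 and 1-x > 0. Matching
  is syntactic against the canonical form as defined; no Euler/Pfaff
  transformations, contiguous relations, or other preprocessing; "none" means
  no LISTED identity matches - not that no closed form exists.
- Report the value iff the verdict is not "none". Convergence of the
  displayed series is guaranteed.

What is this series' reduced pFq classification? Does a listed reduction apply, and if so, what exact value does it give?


With C = -7/10: the canonical form is 0F0(-; -; 3/4). Verdict: the exponential series (I5) fires (the 0F0 exponential series at x = 3/4). Exact value: (-7/10) * e^(3/4).

First insight: from the first term -7/10: the constant factors (prefactor -7/10) combine into one prefactor.
Adjacent-term ratio: r(k) = (3/4) * 1 / [(k+1)] - poly over poly, x = (3/4) from leading terms; C = -7/10 at k = 0.


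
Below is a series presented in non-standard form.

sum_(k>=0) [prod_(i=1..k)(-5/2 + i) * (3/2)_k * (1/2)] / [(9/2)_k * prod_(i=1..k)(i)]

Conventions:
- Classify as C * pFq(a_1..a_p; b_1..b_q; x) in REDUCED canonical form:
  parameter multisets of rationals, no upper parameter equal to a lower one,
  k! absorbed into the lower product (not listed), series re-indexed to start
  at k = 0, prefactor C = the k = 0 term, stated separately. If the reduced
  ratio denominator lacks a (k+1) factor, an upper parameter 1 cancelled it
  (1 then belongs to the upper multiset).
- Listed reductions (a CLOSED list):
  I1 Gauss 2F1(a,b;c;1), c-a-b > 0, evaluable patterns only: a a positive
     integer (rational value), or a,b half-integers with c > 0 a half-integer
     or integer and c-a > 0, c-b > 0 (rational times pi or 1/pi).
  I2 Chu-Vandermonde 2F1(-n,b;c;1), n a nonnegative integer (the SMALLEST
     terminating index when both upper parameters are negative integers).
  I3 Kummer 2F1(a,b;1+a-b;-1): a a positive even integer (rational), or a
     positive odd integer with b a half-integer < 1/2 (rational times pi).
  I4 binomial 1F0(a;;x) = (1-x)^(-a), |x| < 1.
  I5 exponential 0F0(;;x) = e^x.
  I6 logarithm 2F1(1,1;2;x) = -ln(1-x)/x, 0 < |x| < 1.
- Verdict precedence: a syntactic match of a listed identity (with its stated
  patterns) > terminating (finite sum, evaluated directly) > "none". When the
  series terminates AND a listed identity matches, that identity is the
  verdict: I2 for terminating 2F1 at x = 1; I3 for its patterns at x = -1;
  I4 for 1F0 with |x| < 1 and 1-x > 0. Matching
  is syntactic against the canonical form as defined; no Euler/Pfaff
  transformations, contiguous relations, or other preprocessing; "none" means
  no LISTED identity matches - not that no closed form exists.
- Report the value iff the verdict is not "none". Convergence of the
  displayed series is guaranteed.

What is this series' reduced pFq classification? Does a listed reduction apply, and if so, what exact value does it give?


First insight: x = 1 and the product of the first k integers (C = 1/2, x = 1) is k!.
Ratio: r(k) = 1 * (k-3/2) (k+3/2) / [(k+9/2) (k+1)] - rational in k. x = 1; t_0 = 1/2; negate the roots.

With C = 1/2: the canonical form is 2F1(-3/2, 3/2; 9/2; 1). Verdict at x = 1: Gauss's theorem I1 (half-integer case) matches (x = 1; upper {-3/2, 3/2} half-integers, c = 9/2 in the evaluable pattern). Value: (735/8192) * pi.


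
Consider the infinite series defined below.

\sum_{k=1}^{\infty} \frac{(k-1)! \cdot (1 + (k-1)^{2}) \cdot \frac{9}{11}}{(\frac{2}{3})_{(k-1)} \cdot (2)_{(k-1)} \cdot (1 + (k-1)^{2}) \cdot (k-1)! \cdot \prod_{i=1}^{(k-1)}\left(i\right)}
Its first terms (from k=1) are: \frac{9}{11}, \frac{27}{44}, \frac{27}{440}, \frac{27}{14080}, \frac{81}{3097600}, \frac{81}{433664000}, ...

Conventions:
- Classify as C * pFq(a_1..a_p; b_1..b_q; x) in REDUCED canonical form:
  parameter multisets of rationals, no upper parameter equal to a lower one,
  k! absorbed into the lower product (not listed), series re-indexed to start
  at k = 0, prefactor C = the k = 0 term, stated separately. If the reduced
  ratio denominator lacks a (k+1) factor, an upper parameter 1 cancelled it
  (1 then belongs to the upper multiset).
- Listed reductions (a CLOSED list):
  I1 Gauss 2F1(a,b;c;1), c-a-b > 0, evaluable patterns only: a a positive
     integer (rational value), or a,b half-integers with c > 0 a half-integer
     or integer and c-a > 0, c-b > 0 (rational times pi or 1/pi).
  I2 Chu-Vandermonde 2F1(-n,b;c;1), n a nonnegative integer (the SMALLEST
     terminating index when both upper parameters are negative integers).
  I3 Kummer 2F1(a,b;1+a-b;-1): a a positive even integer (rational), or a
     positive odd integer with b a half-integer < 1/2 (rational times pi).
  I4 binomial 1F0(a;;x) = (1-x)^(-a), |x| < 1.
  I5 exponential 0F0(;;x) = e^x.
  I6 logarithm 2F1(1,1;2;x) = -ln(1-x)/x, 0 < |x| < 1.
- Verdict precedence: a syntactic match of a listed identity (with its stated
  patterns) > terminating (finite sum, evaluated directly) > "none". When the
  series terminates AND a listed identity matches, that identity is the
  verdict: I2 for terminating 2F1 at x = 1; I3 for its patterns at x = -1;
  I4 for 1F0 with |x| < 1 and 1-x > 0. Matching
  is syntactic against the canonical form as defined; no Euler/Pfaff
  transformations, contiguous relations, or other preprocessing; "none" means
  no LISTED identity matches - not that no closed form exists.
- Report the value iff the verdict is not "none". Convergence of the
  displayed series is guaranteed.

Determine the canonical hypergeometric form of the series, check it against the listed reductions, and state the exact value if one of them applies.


Prefactor \frac{9}{11}, argument 1: 0F2 with upper {-} over lower {\frac{2}{3}, 2}. Verdict: no listed reduction: x = 1 and upper {-} fail every I1-I6 pattern.

First insight: x = 1 and the parameter 1 appears in both the upper and lower lists and cancels (alongside the other common factor).
Consecutive-term ratio: r(k) = 1 * 1 / [(k+\frac{2}{3}) (k+2) (k+1)] - rational; roots negated = parameters, x = 1, C = \frac{9}{11}.


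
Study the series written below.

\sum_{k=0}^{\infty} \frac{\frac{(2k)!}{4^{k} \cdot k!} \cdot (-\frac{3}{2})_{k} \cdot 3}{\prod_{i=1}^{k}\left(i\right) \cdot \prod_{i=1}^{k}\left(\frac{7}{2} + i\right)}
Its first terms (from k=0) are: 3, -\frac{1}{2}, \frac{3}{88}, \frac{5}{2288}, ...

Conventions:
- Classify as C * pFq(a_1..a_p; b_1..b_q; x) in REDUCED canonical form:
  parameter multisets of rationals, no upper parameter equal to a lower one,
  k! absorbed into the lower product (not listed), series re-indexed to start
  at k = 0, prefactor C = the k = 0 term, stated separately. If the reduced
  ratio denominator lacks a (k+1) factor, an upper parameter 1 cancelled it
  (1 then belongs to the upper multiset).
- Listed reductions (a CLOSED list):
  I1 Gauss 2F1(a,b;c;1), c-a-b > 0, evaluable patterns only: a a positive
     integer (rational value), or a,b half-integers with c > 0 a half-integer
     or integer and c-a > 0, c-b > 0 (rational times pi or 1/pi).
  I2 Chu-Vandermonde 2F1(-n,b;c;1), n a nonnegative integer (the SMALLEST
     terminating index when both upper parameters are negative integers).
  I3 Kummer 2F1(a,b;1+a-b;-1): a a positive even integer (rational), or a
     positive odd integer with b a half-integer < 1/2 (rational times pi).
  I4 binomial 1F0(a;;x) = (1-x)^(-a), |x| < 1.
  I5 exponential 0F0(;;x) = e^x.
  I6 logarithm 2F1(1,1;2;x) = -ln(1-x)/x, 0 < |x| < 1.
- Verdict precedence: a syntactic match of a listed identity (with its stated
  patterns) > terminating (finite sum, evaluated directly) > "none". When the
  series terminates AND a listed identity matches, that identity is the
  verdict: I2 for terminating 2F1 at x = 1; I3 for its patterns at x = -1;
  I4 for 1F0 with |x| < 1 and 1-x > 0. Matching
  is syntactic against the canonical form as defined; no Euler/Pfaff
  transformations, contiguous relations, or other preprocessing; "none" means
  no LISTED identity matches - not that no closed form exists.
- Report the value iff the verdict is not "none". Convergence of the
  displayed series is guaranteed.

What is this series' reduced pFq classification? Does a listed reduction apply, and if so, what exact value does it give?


x = 1 here; the reduced form reads 2F1, upper {-\frac{3}{2}, \frac{1}{2}}, lower {\frac{9}{2}}, C = 3. Verdict: Gauss (I1, half-integer pattern) fires (x = 1; upper {-\frac{3}{2}, \frac{1}{2}} half-integers, c = \frac{9}{2} in the evaluable pattern). Hence: \frac{6615}{8192} \cdot \pi.

The tell: t_0 being 3, the (2k)!/(4^k k!) block (C = 3, x = 1) is the Pochhammer (1/2)_k.
Adjacent-term ratio: r(k) = 1 * (k-\frac{3}{2}) (k+\frac{1}{2}) / [(k+\frac{9}{2}) (k+1)] - rational in k, leading ratio 1; with t_0 = 3, classification follows.


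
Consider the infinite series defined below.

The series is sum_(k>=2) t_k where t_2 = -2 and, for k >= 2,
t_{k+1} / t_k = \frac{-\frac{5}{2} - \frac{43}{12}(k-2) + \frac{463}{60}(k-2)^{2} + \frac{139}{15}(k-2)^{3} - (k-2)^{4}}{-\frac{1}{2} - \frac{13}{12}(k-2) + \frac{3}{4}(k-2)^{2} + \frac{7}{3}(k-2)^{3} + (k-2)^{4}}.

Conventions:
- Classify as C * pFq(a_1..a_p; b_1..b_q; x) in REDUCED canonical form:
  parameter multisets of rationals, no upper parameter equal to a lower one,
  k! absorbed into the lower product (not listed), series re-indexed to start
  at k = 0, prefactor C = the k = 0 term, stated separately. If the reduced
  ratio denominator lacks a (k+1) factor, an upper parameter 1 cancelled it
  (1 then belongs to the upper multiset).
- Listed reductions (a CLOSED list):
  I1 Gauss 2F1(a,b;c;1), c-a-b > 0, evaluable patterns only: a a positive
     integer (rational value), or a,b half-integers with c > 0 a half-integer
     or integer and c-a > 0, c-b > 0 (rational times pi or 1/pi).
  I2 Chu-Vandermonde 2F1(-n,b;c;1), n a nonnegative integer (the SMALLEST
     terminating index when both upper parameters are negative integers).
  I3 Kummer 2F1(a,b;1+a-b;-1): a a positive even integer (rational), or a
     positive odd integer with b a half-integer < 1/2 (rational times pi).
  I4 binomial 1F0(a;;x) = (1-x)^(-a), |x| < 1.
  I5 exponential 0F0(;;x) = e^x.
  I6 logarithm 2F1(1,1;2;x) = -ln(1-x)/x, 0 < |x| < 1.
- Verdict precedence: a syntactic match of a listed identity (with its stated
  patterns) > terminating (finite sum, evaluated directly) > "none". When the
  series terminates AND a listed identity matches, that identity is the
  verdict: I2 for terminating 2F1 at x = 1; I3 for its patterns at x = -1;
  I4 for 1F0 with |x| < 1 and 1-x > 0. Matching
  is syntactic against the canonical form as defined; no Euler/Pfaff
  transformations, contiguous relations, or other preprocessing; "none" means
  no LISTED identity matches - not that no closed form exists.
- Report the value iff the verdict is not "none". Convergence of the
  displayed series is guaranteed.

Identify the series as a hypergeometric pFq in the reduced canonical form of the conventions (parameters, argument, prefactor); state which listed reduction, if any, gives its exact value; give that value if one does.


The series (x = -1) is 3F2: upper {-10, -\frac{3}{5}, \frac{5}{6}}, lower {-\frac{2}{3}, \frac{3}{2}}, prefactor -2. Verdict: terminating - no listed pattern fits, but -10 in the upper list cuts the series at k = 10; direct evaluation. Sum: -\frac{2446391745932581}{3919677734375}.

Structural cue: with t_0 = -2, the ratio is unreduced: k + 1/2 divides both sides (C = -2, x = -1).
Ratio: r(k) = -1 * (k-10) (k-\frac{3}{5}) (k+\frac{5}{6}) / [(k-\frac{2}{3}) (k+\frac{3}{2}) (k+1)] - rational; roots negated = parameters, x = -1, C = -2.


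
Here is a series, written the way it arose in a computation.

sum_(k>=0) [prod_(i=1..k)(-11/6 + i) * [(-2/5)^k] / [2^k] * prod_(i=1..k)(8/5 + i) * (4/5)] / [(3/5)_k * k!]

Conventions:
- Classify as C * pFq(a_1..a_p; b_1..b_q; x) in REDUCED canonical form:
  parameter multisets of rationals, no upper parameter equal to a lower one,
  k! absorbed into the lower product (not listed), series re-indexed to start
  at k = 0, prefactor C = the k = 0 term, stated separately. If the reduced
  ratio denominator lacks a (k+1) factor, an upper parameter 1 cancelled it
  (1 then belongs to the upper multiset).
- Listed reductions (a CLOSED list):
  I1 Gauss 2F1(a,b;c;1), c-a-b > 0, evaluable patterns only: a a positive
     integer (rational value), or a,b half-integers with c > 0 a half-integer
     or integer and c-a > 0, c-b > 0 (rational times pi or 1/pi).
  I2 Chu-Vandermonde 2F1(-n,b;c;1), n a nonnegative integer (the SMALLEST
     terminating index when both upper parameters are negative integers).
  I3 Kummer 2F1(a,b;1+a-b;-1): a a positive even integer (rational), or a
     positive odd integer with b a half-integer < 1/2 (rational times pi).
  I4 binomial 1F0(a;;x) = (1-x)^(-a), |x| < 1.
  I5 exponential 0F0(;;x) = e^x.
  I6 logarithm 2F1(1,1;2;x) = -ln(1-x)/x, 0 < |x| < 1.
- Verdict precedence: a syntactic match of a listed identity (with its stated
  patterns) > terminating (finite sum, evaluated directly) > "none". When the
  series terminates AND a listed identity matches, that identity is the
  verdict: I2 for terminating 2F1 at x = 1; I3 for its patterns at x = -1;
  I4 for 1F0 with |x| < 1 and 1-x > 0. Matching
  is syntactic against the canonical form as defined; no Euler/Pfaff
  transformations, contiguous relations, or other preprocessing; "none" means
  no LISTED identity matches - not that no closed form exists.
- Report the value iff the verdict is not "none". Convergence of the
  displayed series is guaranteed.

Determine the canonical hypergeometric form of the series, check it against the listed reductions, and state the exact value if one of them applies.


x = -1/5 here; the reduced form reads 2F1, upper {-5/6, 13/5}, lower {3/5}, C = 4/5. Verdict: none. No listed pattern accepts 2F1(-5/6, 13/5; 3/5; -1/5).

Key step: x = (-1/5) and the running product (prefactor 4/5) telescopes to a rising factorial.
Consecutive-term ratio: r(k) = (-1/5) * (k-5/6) (k+13/5) / [(k+3/5) (k+1)] - rational in k, leading ratio (-1/5); with t_0 = 4/5, classification follows.


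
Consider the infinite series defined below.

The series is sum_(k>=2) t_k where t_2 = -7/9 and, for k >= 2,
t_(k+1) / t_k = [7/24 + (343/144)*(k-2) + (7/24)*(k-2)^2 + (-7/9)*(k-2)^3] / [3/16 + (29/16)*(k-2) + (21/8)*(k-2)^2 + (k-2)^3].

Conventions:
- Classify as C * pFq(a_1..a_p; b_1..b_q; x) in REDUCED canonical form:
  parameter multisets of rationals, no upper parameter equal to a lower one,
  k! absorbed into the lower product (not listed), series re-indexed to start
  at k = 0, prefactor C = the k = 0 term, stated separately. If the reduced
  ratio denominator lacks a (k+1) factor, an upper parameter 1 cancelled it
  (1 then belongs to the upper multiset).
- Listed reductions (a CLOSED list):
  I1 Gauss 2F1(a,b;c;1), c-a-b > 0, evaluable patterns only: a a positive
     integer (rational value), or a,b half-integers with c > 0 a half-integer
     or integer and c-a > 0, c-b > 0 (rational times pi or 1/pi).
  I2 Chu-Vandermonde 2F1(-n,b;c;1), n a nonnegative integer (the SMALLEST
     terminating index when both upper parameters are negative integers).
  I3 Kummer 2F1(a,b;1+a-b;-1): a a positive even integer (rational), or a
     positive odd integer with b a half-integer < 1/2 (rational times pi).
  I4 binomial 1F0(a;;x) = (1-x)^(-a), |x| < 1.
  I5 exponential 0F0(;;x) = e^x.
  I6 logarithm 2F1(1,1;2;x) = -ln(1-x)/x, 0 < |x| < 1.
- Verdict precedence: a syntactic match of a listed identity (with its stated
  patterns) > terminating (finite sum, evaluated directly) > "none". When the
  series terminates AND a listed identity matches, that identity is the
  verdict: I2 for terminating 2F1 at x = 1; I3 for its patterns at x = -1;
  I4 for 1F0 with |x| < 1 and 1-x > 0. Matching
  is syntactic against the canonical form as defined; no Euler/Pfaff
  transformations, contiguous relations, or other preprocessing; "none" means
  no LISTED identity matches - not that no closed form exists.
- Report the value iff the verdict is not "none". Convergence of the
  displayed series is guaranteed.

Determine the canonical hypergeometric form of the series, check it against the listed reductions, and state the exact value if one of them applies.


At argument -7/9: a 1F0 with upper {-2}, lower {-}, scaled by C = -7/9. Verdict: the I4 binomial reduction matches (the 1F0 binomial series: exponent 2, x = -7/9). Hence: -1792/729.

Key step: x = (-7/9) and the parameter 1/8 appears in both the upper and lower lists and cancels (alongside the other common factor).
Term ratio: r(k) = (-7/9) * (k-2) / [(k+1)] - poly over poly, x = (-7/9) from leading terms; C = -7/9 at k = 0.


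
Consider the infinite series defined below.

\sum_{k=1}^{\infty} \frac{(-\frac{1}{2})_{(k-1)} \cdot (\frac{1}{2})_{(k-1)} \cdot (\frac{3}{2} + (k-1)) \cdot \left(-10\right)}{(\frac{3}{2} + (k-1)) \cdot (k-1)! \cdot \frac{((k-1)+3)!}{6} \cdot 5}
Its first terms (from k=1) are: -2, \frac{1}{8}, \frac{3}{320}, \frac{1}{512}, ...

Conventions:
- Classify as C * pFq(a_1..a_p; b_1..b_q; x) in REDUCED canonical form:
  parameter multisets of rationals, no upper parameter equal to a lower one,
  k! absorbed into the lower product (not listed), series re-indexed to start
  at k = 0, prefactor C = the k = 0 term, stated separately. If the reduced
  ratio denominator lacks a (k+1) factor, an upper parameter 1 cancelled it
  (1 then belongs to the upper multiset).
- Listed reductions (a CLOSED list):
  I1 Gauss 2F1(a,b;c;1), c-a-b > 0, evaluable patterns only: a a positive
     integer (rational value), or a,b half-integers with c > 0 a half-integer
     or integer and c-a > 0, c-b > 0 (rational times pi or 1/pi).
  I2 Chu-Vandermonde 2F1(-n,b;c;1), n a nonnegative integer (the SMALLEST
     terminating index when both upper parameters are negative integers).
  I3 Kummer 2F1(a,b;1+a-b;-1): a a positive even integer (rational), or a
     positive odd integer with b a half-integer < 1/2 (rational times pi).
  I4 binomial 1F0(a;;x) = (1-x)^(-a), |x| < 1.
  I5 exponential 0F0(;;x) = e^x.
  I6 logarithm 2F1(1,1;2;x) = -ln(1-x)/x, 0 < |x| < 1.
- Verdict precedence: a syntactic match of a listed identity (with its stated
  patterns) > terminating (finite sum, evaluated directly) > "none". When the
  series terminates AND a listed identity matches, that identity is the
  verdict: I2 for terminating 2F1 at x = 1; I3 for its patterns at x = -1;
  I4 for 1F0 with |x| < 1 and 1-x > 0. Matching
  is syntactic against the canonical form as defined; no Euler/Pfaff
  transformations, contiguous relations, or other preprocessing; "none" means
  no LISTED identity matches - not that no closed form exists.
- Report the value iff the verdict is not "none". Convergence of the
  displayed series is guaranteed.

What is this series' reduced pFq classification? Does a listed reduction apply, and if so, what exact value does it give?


This is -2 * 2F1(-\frac{1}{2}, \frac{1}{2}; 4; 1) in reduced canonical form. Verdict: Gauss's theorem I1 (half-integer case) applies (x = 1; upper {-\frac{1}{2}, \frac{1}{2}} half-integers, c = 4 in the evaluable pattern). Hence: \left(-\frac{1024}{175}\right) / \pi.

Structural cue: from the first term -2: the factor k + 3/2 cancels (top and bottom), leaving C = -2, x = 1.
Term ratio: r(k) = 1 * (k-\frac{1}{2}) (k+\frac{1}{2}) / [(k+4) (k+1)] - poly over poly, x = 1 from leading terms; C = -2 at k = 0.


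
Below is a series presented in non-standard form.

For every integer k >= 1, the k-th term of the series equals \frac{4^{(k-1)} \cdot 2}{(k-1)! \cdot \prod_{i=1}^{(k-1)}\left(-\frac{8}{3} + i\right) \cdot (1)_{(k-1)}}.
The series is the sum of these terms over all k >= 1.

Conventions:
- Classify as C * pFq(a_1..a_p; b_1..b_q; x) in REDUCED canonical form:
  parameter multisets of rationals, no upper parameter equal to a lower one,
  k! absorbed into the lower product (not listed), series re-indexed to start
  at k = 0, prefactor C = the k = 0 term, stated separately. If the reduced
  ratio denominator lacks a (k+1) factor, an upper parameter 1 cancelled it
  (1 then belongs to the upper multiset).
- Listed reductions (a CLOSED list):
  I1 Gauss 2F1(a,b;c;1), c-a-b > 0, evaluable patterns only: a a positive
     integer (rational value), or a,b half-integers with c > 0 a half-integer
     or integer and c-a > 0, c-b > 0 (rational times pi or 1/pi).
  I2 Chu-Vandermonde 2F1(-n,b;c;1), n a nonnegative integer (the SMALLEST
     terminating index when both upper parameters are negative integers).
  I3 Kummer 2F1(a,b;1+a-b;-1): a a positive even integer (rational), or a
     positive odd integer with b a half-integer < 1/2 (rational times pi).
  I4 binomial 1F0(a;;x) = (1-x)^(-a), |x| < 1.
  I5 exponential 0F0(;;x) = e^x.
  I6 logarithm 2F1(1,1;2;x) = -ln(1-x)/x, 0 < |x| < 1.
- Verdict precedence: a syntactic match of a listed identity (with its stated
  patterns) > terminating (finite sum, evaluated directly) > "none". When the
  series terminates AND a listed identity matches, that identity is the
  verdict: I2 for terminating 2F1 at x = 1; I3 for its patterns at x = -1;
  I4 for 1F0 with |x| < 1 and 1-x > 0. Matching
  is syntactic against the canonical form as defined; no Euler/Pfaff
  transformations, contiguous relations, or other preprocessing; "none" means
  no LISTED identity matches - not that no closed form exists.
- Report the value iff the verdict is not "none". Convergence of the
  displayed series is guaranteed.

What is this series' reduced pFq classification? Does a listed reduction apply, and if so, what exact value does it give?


The series (x = 4) is 0F2: upper {-}, lower {-\frac{5}{3}, 1}, prefactor 2. Verdict: none. A 0F2 with upper {-} fits none of I1-I6 at x = 4; the sum runs forever.

Structural cue: x = 4 and (1)_k (C = 2) is k! itself.
Term ratio: r(k) = 4 * 1 / [(k-\frac{5}{3}) (k+1) (k+1)] - rational; roots negated = parameters, x = 4, C = 2.


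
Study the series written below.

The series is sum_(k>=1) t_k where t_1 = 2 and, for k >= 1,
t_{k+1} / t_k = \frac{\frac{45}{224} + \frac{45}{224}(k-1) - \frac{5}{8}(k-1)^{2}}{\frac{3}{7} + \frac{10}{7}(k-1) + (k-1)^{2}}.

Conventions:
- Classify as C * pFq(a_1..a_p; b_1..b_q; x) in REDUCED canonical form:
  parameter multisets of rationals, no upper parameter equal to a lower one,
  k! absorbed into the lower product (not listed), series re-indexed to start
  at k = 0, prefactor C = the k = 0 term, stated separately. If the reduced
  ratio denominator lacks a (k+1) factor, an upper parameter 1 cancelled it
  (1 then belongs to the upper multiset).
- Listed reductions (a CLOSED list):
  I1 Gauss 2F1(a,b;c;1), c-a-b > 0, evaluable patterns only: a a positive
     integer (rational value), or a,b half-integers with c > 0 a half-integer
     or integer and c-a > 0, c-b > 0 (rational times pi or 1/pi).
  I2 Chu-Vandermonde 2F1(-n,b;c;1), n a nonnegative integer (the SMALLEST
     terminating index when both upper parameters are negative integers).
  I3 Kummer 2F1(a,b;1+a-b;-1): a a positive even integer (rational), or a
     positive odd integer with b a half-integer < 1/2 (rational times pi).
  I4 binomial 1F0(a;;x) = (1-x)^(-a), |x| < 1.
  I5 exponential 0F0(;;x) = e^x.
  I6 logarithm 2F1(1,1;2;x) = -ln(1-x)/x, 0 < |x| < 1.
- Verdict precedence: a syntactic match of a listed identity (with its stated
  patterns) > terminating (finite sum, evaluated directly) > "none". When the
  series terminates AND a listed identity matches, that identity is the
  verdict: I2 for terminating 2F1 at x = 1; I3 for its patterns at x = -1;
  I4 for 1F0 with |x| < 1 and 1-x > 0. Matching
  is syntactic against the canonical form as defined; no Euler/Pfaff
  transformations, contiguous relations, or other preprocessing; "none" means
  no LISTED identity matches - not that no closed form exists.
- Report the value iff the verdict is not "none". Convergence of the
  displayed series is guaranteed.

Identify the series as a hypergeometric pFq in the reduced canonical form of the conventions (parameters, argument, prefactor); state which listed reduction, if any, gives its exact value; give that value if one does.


The series (x = -\frac{5}{8}) is 1F0: upper {-\frac{3}{4}}, lower {-}, prefactor 2. Verdict (x = -\frac{5}{8}): the binomial series (I4) applies (the 1F0 binomial series: exponent 3/4, x = -\frac{5}{8}). Its exact value is 2 \cdot \left(\frac{13}{8}\right)^{\frac{3}{4}}.

Structural cue: t_0 = 2 here, and the parameter 3/7 appears in both the upper and lower lists and cancels.
Term ratio: r(k) = -\frac{5}{8} * (k-\frac{3}{4}) / [(k+1)] - rational in k. x = -\frac{5}{8}; t_0 = 2; negate the roots.


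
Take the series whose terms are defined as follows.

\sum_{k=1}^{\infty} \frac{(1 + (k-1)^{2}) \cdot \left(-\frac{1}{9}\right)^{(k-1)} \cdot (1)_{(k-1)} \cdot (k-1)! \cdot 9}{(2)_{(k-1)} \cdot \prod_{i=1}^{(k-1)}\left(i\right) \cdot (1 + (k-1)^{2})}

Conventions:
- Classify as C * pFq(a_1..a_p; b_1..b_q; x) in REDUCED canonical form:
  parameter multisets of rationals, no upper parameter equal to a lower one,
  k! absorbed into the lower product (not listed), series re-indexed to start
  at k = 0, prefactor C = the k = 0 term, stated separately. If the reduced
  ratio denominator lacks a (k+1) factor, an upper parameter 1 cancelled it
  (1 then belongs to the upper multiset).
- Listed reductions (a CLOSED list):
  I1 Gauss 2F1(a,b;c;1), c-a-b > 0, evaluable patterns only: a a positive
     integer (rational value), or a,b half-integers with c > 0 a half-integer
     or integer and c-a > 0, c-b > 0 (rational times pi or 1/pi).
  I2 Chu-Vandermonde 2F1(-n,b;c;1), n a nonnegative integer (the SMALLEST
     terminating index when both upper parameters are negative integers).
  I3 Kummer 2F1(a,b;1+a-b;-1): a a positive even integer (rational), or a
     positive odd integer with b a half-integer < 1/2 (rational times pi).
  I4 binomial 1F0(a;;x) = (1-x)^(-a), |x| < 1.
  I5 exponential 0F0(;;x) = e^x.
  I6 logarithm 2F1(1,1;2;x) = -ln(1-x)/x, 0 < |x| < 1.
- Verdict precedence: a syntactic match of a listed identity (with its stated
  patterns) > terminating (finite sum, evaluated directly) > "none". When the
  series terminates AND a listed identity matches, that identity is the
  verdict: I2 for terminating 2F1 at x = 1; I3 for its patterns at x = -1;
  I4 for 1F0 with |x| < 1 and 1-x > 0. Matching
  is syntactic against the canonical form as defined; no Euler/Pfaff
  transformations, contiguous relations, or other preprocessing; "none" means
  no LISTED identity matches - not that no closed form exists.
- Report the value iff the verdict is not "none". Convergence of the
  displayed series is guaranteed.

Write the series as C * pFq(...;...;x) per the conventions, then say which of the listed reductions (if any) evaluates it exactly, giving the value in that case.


The series (x = -\frac{1}{9}) is 2F1: upper {1, 1}, lower {2}, prefactor 9. Verdict: logarithm (I6) fires (the logarithm: parameters (1,1;2), x = -\frac{1}{9}). Hence: 81 \cdot \ln\left(\frac{10}{9}\right).

Key step: t_0 being 9, the factorial ratio (prefactor 9) (k+a-1)!/(a-1)! is a rising factorial (a)_k.
Adjacent-term ratio: r(k) = -\frac{1}{9} * (k+1) (k+1) / [(k+2) (k+1)] ; factor over Q: parameters, x = -\frac{1}{9}, and C = 9.


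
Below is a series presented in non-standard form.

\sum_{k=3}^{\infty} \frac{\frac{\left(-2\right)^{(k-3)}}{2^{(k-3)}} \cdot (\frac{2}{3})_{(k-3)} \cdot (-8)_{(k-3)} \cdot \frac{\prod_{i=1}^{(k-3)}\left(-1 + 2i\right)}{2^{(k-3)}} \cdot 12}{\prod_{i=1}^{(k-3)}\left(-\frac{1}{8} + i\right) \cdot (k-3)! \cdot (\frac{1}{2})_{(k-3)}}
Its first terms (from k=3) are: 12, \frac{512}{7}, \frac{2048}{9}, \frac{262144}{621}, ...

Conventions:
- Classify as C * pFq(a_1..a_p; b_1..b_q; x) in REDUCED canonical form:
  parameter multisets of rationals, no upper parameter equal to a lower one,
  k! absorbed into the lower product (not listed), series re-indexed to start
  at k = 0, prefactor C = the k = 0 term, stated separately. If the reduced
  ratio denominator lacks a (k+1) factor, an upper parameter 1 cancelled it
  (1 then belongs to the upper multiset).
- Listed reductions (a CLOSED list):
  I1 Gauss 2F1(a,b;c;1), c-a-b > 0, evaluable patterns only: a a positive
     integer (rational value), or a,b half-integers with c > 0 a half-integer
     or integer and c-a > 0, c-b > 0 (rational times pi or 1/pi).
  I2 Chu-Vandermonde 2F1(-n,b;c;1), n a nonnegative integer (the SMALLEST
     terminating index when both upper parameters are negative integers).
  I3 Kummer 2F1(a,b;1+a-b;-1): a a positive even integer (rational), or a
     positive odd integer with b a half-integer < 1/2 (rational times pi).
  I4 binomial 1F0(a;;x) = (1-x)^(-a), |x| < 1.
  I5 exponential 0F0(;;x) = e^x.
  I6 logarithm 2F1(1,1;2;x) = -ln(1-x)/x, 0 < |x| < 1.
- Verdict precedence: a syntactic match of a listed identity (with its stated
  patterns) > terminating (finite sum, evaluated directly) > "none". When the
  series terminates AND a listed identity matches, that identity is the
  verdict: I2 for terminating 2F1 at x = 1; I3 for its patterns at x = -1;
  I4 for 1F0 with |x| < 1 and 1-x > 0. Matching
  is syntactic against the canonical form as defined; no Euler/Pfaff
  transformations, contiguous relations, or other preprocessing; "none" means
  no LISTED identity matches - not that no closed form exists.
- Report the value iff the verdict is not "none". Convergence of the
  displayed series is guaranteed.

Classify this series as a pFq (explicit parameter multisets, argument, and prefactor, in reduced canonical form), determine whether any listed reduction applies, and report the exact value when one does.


The tell: t_0 being 12, the two k-th powers (C = 12) combine into one argument.
Step ratio: r(k) = -1 * (k-8) (k+\frac{2}{3}) / [(k+\frac{7}{8}) (k+1)] ; factor over Q: parameters, x = -1, and C = 12.

With C = 12: the canonical form is 2F1(-8, \frac{2}{3}; \frac{7}{8}; -1). Verdict: terminating. With -8 upstairs the series is a 9-term polynomial sum; evaluated term by term. Its exact value is \frac{1003820669023028}{540209953647}.
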